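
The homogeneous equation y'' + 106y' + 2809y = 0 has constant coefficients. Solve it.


Characteristic equation: r² + 106r + 2809 = 0, i.e. (r + 53)² = 0.
Repeated root r = -53; include an x factor for the second linearly independent solution.
General solution: y = (C₁ + C₂x)e^(-53x).


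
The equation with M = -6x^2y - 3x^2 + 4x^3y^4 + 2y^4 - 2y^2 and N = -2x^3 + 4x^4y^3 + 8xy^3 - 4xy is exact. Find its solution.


Check exactness: ∂M/∂y = -6x^2 + 16x^3y^3 + 8y^3 - 4y and ∂N/∂x = -6x^2 + 16x^3y^3 + 8y^3 - 4y; equal, so the equation is exact.
Integrate M with respect to x (treating y as constant): ∫M dx = -2x^3y - x^3 + x^4y^4 + 2xy^4 - 2xy^2 + h(y).
Differentiate w.r.t. y and set equal to N: all terms match, so h'(y) = 0 and h is a constant absorbed into C.
General solution: -2x^3y - x^3 + x^4y^4 + 2xy^4 - 2xy^2 = C.


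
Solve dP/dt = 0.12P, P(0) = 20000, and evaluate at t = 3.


The ODE dP/dt = 0.12P has solution P(t) = P(0)e^(0.12t).
Substitute P(0) = 20000 and t = 3: P(3) = 20000 e^(0.36) ≈ 28667.


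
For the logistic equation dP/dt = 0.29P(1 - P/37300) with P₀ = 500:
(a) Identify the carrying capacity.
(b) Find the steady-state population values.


Logistic ODE dP/dt = 0.29P(1 - P/37300) has equilibria where dP/dt = 0, i.e. P = 0 or P = 37300.
The coefficient (1 - P/K) = 0 when P = K, identifying K = 37300 as the carrying capacity.
(a) K = 37300; (b) equilibria P = 0 and P = 37300.


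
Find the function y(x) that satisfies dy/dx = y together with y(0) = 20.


General solution of y' = y is y = Ce^(x).
Apply y(0) = 20: C = 20.
Particular solution: y = 20e^(x).


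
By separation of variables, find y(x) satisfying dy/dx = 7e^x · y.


Separate variables: dy/y = 7e^x dx.
Integrate: ln|y| = 7e^x + C₀.
Exponentiate: y = Ce^(7e^x).


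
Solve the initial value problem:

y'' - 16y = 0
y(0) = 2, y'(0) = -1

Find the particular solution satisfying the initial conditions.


Characteristic roots of r² - 16 = 0 are 4, -4.
General solution y = c₁ e^(4x) + c₂ e^(-4x).
Apply y(0) = 2: c₁ + c₂ = 2. Apply y'(0) = -1: 4 c₁ - 4 c₂ = -1.
Solve: c₁ = 7/8, c₂ = 9/8.
Particular solution: y = (7/8)e^(4x) + (9/8)e^(-4x).


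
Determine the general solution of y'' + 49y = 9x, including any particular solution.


Homogeneous: r² + 49 = 0 ⇒ r = ±7i, y_h = C₁cos(7x) + C₂sin(7x).
Polynomial forcing; try y_p = Ax + B. Then y_p'' + 49 y_p = 49(Ax + B) = 9x, so B = 0 and A = 9/49.
General solution: y = C₁cos(7x) + C₂sin(7x) + (9/49)x.


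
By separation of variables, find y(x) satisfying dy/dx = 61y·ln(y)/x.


Separate: dy/[y ln(y)] = 61 dx/x.
Substitute u = ln(y): du/u = 61 dx/x.
Integrate: ln|ln(y)| = 61ln|x| + C₀, hence ln(y) = C·x^61.


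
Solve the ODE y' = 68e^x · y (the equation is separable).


Separate variables: dy/y = 68e^x dx.
Integrate: ln|y| = 68e^x + C₀.
Exponentiate: y = Ce^(68e^x).


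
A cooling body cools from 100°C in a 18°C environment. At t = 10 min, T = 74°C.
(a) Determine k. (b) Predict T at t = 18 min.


Newton's law: T(t) = T_a + (T₀ - T_a)e^(-kt).
(a) Use T(10) = 74: (74 - 18)/(100 - 18) = e^(-k·10), so k = -ln(0.683)/10 ≈ 0.0381.
(b) Apply k to t = 18: T(18) = 18 + (82)e^(-0.686) ≈ 59.3°C.


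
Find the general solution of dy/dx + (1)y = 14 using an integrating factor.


P(x) = 1, Q(x) = 14; integrating factor μ = e^(x).
(μ y)' = 14e^(x) ⇒ μ y = 14e^(x) + C.
Divide by μ: y = 14 + Ce^(-x).


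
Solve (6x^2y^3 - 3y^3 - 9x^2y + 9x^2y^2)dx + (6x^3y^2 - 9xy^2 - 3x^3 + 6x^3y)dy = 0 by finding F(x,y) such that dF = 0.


Check exactness: ∂M/∂y = 18x^2y^2 - 9y^2 - 9x^2 + 18x^2y and ∂N/∂x = 18x^2y^2 - 9y^2 - 9x^2 + 18x^2y; equal, so the equation is exact.
Integrate M with respect to x (treating y as constant): ∫M dx = 2x^3y^3 - 3xy^3 - 3x^3y + 3x^3y^2 + h(y).
Differentiate w.r.t. y and set equal to N: all terms match, so h'(y) = 0 and h is a constant absorbed into C.
General solution: 2x^3y^3 - 3xy^3 - 3x^3y + 3x^3y^2 = C.


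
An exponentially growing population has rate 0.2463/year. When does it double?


Exponential growth: P(t) = P₀ e^(0.2463t). Set P(t)/P₀ = 2: e^(0.2463t) = 2.
Solve: t = ln(2)/0.2463 ≈ 2.81 years.


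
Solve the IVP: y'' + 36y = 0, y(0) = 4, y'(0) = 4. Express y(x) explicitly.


Characteristic roots of r² + 36 = 0 are ±6i, so y = C₁cos(6x) + C₂sin(6x).
Apply y(0) = 4: C₁ = 4. Differentiate and apply y'(0) = 4: 6·C₂ = 4, so C₂ = 2/3.
Particular solution: y = 4cos(6x) + (2/3)sin(6x).


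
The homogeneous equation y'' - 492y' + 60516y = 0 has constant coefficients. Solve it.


Characteristic equation: r² - 492r + 60516 = 0, i.e. (r - 246)² = 0.
Repeated root r = 246; include an x factor for the second linearly independent solution.
General solution: y = (C₁ + C₂x)e^(246x).


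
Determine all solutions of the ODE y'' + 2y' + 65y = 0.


Characteristic equation: r² + 2r + 65 = 0.
Discriminant is negative; roots r = -1 ± 8i (complex conjugate pair).
General solution uses e^(α x)(C₁ cos(β x) + C₂ sin(β x)): y = e^(-x)(C₁cos(8x) + C₂sin(8x)).


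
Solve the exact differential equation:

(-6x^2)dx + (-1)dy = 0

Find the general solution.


Check exactness: ∂M/∂y = 0 and ∂N/∂x = 0; equal, so the equation is exact.
Integrate M with respect to x (treating y as constant): ∫M dx = -2x^3 + h(y).
Differentiate w.r.t. y and set equal to N: the x-dependent terms already match, leaving h'(y) = -1. Integrate: h(y) = -y.
So F(x,y) = -y - 2x^3.
General solution: -y - 2x^3 = C.


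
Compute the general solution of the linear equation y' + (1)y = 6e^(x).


P(x) = 1 ⇒ μ = e^(x).
(μ y)' = 6e^(2x) ⇒ μ y = (6/2)e^(2x) + C.
Divide by μ: y = 3e^(x) + Ce^(-x).


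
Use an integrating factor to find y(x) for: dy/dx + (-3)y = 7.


P(x) = -3 ⇒ μ = e^(-3x).
(μ y)' = 7e^(-3x) ⇒ μ y = -(7/3)e^(-3x) + C.
Divide by μ: y = -7/3 + Ce^(3x).


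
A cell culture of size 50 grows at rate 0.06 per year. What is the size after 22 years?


The ODE dP/dt = 0.06P has solution P(t) = P(0)e^(0.06t).
Substitute P(0) = 50 and t = 22: P(22) = 50 e^(1.32) ≈ 187.


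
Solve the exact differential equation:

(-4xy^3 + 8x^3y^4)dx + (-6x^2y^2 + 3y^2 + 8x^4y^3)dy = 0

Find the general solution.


Check exactness: ∂M/∂y = -12xy^2 + 32x^3y^3 and ∂N/∂x = -12xy^2 + 32x^3y^3; equal, so the equation is exact.
Integrate M with respect to x (treating y as constant): ∫M dx = -2x^2y^3 + 2x^4y^4 + h(y).
Differentiate w.r.t. y and set equal to N: the x-dependent terms already match, leaving h'(y) = 3y^2. Integrate: h(y) = y^3.
So F(x,y) = -2x^2y^3 + y^3 + 2x^4y^4.
General solution: -2x^2y^3 + y^3 + 2x^4y^4 = C.


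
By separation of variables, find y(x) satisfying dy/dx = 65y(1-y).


Separate: dy/[y(1-y)] = 65 dx.
Partial fractions: 1/[y(1-y)] = 1/y + 1/(1-y).
Integrate: ln|y/(1-y)| = 65x + C₀.
Solve for y: y = 1/(1 + Ce^(-65x)).


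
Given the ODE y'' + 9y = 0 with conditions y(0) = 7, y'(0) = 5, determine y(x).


Characteristic roots of r² + 9 = 0 are ±3i, so y = C₁cos(3x) + C₂sin(3x).
Apply y(0) = 7: C₁ = 7. Differentiate and apply y'(0) = 5: 3·C₂ = 5, so C₂ = 5/3.
Particular solution: y = 7cos(3x) + (5/3)sin(3x).


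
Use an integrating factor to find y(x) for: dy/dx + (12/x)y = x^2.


P(x) = 12/x ⇒ μ = x^12.
(x^12 y)' = x^14 ⇒ x^12 y = x^15/(15) + C.
Solve for y: y = (1/15)x^3 + C/x^12.


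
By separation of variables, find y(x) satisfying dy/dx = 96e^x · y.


Separate variables: dy/y = 96e^x dx.
Integrate: ln|y| = 96e^x + C₀.
Exponentiate: y = Ce^(96e^x).


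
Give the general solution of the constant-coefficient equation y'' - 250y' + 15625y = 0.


Characteristic equation: r² - 250r + 15625 = 0, i.e. (r - 125)² = 0.
Repeated root r = 125; include an x factor for the second linearly independent solution.
General solution: y = (C₁ + C₂x)e^(125x).


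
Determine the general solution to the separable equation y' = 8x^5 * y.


Separate variables: dy/y = 8x^5 dx.
Integrate: ln|y| = (4/3)x^6 + C₀.
Exponentiate: y = Ce^((4/3)x^6).


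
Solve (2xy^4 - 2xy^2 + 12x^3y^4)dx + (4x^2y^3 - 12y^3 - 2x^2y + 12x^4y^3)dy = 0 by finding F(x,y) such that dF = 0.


Check exactness: ∂M/∂y = 8xy^3 - 4xy + 48x^3y^3 and ∂N/∂x = 8xy^3 - 4xy + 48x^3y^3; equal, so the equation is exact.
Integrate M with respect to x (treating y as constant): ∫M dx = x^2y^4 - x^2y^2 + 3x^4y^4 + h(y).
Differentiate w.r.t. y and set equal to N: the x-dependent terms already match, leaving h'(y) = -12y^3. Integrate: h(y) = -3y^4.
So F(x,y) = x^2y^4 - 3y^4 - x^2y^2 + 3x^4y^4.
General solution: x^2y^4 - 3y^4 - x^2y^2 + 3x^4y^4 = C.


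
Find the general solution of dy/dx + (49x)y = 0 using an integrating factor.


P(x) = 49x ⇒ μ = e^((49/2)x²).
Q(x) = 0 so μ y is constant: y = Ce^(-(49/2)x²).


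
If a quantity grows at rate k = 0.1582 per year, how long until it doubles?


Exponential growth: P(t) = P₀ e^(0.1582t). Set P(t)/P₀ = 2: e^(0.1582t) = 2.
Solve: t = ln(2)/0.1582 ≈ 4.38 years.


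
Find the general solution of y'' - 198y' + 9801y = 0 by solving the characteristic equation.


Characteristic equation: r² - 198r + 9801 = 0, i.e. (r - 99)² = 0.
Repeated root r = 99; include an x factor for the second linearly independent solution.
General solution: y = (C₁ + C₂x)e^(99x).


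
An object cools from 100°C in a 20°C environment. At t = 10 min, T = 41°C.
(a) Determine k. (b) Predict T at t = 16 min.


Newton's law: T(t) = T_a + (T₀ - T_a)e^(-kt).
(a) Use T(10) = 41: (41 - 20)/(100 - 20) = e^(-k·10), so k = -ln(0.263)/10 ≈ 0.1338.
(b) Apply k to t = 16: T(16) = 20 + (80)e^(-2.140) ≈ 29.4°C.


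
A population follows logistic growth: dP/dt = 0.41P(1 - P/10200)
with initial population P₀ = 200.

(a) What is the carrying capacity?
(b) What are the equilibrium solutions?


Logistic ODE dP/dt = 0.41P(1 - P/10200) has equilibria where dP/dt = 0, i.e. P = 0 or P = 10200.
The coefficient (1 - P/K) = 0 when P = K, identifying K = 10200 as the carrying capacity.
(a) K = 10200; (b) equilibria P = 0 and P = 10200.


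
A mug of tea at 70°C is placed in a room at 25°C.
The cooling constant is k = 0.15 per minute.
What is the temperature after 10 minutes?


Newton's law: dT/dt = -k(T - T_a) has solution T(t) = T_a + (T₀ - T_a)e^(-kt).
Plug in T_a = 25, T₀ = 70, k = 0.15, t = 10: T(10) = 25 + (45)e^(-1.50) ≈ 35.0°C.


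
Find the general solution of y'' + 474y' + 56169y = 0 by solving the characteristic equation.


Characteristic equation: r² + 474r + 56169 = 0, i.e. (r + 237)² = 0.
Repeated root r = -237; include an x factor for the second linearly independent solution.
General solution: y = (C₁ + C₂x)e^(-237x).


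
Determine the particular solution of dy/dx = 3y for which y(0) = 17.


General solution of y' = 3y is y = Ce^(3x).
Apply y(0) = 17: C = 17.
Particular solution: y = 17e^(3x).


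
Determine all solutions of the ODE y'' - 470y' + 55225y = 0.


Characteristic equation: r² - 470r + 55225 = 0, i.e. (r - 235)² = 0.
Repeated root r = 235; include an x factor for the second linearly independent solution.
General solution: y = (C₁ + C₂x)e^(235x).


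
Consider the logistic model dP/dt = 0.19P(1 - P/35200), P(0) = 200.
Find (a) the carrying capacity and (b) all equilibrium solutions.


Logistic ODE dP/dt = 0.19P(1 - P/35200) has equilibria where dP/dt = 0, i.e. P = 0 or P = 35200.
The coefficient (1 - P/K) = 0 when P = K, identifying K = 35200 as the carrying capacity.
(a) K = 35200; (b) equilibria P = 0 and P = 35200.


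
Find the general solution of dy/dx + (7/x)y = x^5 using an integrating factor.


P(x) = 7/x ⇒ μ = x^7.
(x^7 y)' = x^12 ⇒ x^7 y = x^13/(13) + C.
Solve for y: y = (1/13)x^6 + C/x^7.


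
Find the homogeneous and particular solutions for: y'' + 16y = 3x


Homogeneous: r² + 16 = 0 ⇒ r = ±4i, y_h = C₁cos(4x) + C₂sin(4x).
Polynomial forcing; try y_p = Ax + B. Then y_p'' + 16 y_p = 16(Ax + B) = 3x, so B = 0 and A = 3/16.
General solution: y = C₁cos(4x) + C₂sin(4x) + (3/16)x.


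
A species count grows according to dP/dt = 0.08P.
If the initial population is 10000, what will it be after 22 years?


The ODE dP/dt = 0.08P has solution P(t) = P(0)e^(0.08t).
Substitute P(0) = 10000 and t = 22: P(22) = 10000 e^(1.76) ≈ 58124.


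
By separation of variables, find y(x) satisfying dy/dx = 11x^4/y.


Separate variables: y dy = 11x^4 dx.
Integrate both sides: y²/2 = (11/5)x^5 + C₀.
Multiply by 2: y² = (22/5)x^5 + C.


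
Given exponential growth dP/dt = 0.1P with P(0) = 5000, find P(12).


The ODE dP/dt = 0.1P has solution P(t) = P(0)e^(0.1t).
Substitute P(0) = 5000 and t = 12: P(12) = 5000 e^(1.20) ≈ 16601.


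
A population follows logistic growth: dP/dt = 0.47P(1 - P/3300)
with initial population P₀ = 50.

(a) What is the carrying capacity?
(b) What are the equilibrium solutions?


Logistic ODE dP/dt = 0.47P(1 - P/3300) has equilibria where dP/dt = 0, i.e. P = 0 or P = 3300.
The coefficient (1 - P/K) = 0 when P = K, identifying K = 3300 as the carrying capacity.
(a) K = 3300; (b) equilibria P = 0 and P = 3300.


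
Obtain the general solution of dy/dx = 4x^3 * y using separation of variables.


Separate variables: dy/y = 4x^3 dx.
Integrate: ln|y| = x^4 + C₀.
Exponentiate: y = Ce^(x^4).


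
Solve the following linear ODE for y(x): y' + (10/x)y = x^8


P(x) = 10/x ⇒ μ = x^10.
(x^10 y)' = x^10·x^8 = x^18.
Integrate: x^10 y = x^19/(19) + C.
Solve for y: y = (1/19)x^9 + C/x^10.


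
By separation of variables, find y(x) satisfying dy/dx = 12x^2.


Integrate both sides with respect to x: y = ∫ 12x^2 dx = 4x^3 + C.


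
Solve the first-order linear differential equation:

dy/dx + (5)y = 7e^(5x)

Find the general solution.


P(x) = 5 ⇒ μ = e^(5x).
(μ y)' = 7e^(10x) ⇒ μ y = (7/10)e^(10x) + C.
Divide by μ: y = (7/10)e^(5x) + Ce^(-5x).


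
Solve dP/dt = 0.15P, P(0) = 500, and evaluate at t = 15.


The ODE dP/dt = 0.15P has solution P(t) = P(0)e^(0.15t).
Substitute P(0) = 500 and t = 15: P(15) = 500 e^(2.25) ≈ 4744.


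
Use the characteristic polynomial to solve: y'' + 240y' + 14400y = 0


Characteristic equation: r² + 240r + 14400 = 0, i.e. (r + 120)² = 0.
Repeated root r = -120; include an x factor for the second linearly independent solution.
General solution: y = (C₁ + C₂x)e^(-120x).


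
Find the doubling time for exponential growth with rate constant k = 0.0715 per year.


Exponential growth: P(t) = P₀ e^(0.0715t). Set P(t)/P₀ = 2: e^(0.0715t) = 2.
Solve: t = ln(2)/0.0715 ≈ 9.69 years.


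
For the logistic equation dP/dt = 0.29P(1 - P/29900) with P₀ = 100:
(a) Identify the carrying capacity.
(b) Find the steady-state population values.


Logistic ODE dP/dt = 0.29P(1 - P/29900) has equilibria where dP/dt = 0, i.e. P = 0 or P = 29900.
The coefficient (1 - P/K) = 0 when P = K, identifying K = 29900 as the carrying capacity.
(a) K = 29900; (b) equilibria P = 0 and P = 29900.


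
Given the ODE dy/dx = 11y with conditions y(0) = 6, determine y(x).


General solution of y' = 11y is y = Ce^(11x).
Apply y(0) = 6: C = 6.
Particular solution: y = 6e^(11x).


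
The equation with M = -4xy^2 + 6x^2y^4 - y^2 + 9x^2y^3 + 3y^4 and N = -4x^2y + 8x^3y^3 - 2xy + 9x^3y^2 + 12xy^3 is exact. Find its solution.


Check exactness: ∂M/∂y = -8xy + 24x^2y^3 - 2y + 27x^2y^2 + 12y^3 and ∂N/∂x = -8xy + 24x^2y^3 - 2y + 27x^2y^2 + 12y^3; equal, so the equation is exact.
Integrate M with respect to x (treating y as constant): ∫M dx = -2x^2y^2 + 2x^3y^4 - xy^2 + 3x^3y^3 + 3xy^4 + h(y).
Differentiate w.r.t. y and set equal to N: all terms match, so h'(y) = 0 and h is a constant absorbed into C.
General solution: -2x^2y^2 + 2x^3y^4 - xy^2 + 3x^3y^3 + 3xy^4 = C.


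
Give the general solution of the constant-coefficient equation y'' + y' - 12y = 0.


Characteristic equation: r² + r - 12 = 0.
Factor: (r + 4)(r - 3) = 0 ⇒ r = -4, 3 (distinct real).
General solution: y = C₁e^(-4x) + C₂e^(3x).


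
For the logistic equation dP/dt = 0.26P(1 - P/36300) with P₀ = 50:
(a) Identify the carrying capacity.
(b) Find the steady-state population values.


Logistic ODE dP/dt = 0.26P(1 - P/36300) has equilibria where dP/dt = 0, i.e. P = 0 or P = 36300.
The coefficient (1 - P/K) = 0 when P = K, identifying K = 36300 as the carrying capacity.
(a) K = 36300; (b) equilibria P = 0 and P = 36300.


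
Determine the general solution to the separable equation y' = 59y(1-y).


Separate: dy/[y(1-y)] = 59 dx.
Partial fractions: 1/[y(1-y)] = 1/y + 1/(1-y).
Integrate: ln|y/(1-y)| = 59x + C₀.
Solve for y: y = 1/(1 + Ce^(-59x)).


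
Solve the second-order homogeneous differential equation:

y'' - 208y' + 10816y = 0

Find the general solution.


Characteristic equation: r² - 208r + 10816 = 0, i.e. (r - 104)² = 0.
Repeated root r = 104; include an x factor for the second linearly independent solution.
General solution: y = (C₁ + C₂x)e^(104x).


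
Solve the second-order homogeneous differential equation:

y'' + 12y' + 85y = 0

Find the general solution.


Characteristic equation: r² + 12r + 85 = 0.
Discriminant is negative; roots r = -6 ± 7i (complex conjugate pair).
General solution uses e^(α x)(C₁ cos(β x) + C₂ sin(β x)): y = e^(-6x)(C₁cos(7x) + C₂sin(7x)).


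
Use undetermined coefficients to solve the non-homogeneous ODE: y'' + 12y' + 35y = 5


Characteristic roots of r² + 12r + 35 = 0 are -7, -5.
y_h = C₁e^(-7x) + C₂e^(-5x).
Constant forcing; try y_p = A. Then 35A = 5 ⇒ A = 1/7.
General solution: y = C₁e^(-7x) + C₂e^(-5x) + 1/7.


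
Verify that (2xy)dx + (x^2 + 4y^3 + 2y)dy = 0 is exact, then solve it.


Check exactness: ∂M/∂y = 2x and ∂N/∂x = 2x; equal, so the equation is exact.
Integrate M with respect to x (treating y as constant): ∫M dx = x^2y + h(y).
Differentiate w.r.t. y and set equal to N: the x-dependent terms already match, leaving h'(y) = 4y^3 + 2y. Integrate: h(y) = y^4 + y^2.
So F(x,y) = x^2y + y^4 + y^2.
General solution: x^2y + y^4 + y^2 = C.


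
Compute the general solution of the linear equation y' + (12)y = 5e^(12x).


P(x) = 12 ⇒ μ = e^(12x).
(μ y)' = 5e^(24x) ⇒ μ y = (5/24)e^(24x) + C.
Divide by μ: y = (5/24)e^(12x) + Ce^(-12x).


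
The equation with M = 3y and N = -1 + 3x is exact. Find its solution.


Check exactness: ∂M/∂y = 3 and ∂N/∂x = 3; equal, so the equation is exact.
Integrate M with respect to x (treating y as constant): ∫M dx = 3xy + h(y).
Differentiate w.r.t. y and set equal to N: the x-dependent terms already match, leaving h'(y) = -1. Integrate: h(y) = -y.
So F(x,y) = -y + 3xy.
General solution: -y + 3xy = C.


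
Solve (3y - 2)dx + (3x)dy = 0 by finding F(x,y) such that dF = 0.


Check exactness: ∂M/∂y = 3 and ∂N/∂x = 3; equal, so the equation is exact.
Integrate M with respect to x (treating y as constant): ∫M dx = 3xy - 2x + h(y).
Differentiate w.r.t. y and set equal to N: all terms match, so h'(y) = 0 and h is a constant absorbed into C.
General solution: 3xy - 2x = C.


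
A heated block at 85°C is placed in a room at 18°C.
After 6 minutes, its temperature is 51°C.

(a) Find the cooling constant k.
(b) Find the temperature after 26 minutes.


Newton's law: T(t) = T_a + (T₀ - T_a)e^(-kt).
(a) Use T(6) = 51: (51 - 18)/(85 - 18) = e^(-k·6), so k = -ln(0.493)/6 ≈ 0.1180.
(b) Apply k to t = 26: T(26) = 18 + (67)e^(-3.069) ≈ 21.1°C.


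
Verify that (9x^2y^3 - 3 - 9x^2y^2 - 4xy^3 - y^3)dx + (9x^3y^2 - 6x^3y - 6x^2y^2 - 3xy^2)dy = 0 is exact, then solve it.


Check exactness: ∂M/∂y = 27x^2y^2 - 18x^2y - 12xy^2 - 3y^2 and ∂N/∂x = 27x^2y^2 - 18x^2y - 12xy^2 - 3y^2; equal, so the equation is exact.
Integrate M with respect to x (treating y as constant): ∫M dx = 3x^3y^3 - 3x - 3x^3y^2 - 2x^2y^3 - xy^3 + h(y).
Differentiate w.r.t. y and set equal to N: all terms match, so h'(y) = 0 and h is a constant absorbed into C.
General solution: 3x^3y^3 - 3x - 3x^3y^2 - 2x^2y^3 - xy^3 = C.


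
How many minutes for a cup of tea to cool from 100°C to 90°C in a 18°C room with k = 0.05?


From T(t) = T_a + (T₀ - T_a)e^(-kt), set T(t) = 90:
(90 - 18) / (100 - 18) = e^(-0.05t), so t = -ln(0.878)/0.05 ≈ 2.6 minutes.


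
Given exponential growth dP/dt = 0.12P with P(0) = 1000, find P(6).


The ODE dP/dt = 0.12P has solution P(t) = P(0)e^(0.12t).
Substitute P(0) = 1000 and t = 6: P(6) = 1000 e^(0.72) ≈ 2054.


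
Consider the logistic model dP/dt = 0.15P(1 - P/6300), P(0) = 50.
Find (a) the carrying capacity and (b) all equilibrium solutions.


Logistic ODE dP/dt = 0.15P(1 - P/6300) has equilibria where dP/dt = 0, i.e. P = 0 or P = 6300.
The coefficient (1 - P/K) = 0 when P = K, identifying K = 6300 as the carrying capacity.
(a) K = 6300; (b) equilibria P = 0 and P = 6300.


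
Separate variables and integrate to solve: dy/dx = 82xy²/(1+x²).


Separate: dy/y² = 82x/(1+x²) dx.
Integrate LHS: ∫ dy/y² = -1/y.
Integrate RHS via u = 1+x²: 41ln(1+x²) + C.
Result: -1/y = 41ln(1+x²) + C.


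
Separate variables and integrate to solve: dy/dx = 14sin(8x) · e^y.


Separate: e^(-y) dy = 14sin(8x) dx.
Integrate: -e^(-y) = -(7/4)cos(8x) + C₀.
Rearrange: e^(-y) = (7/4)cos(8x) + C.


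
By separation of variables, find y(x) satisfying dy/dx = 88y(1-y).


Separate: dy/[y(1-y)] = 88 dx.
Partial fractions: 1/[y(1-y)] = 1/y + 1/(1-y).
Integrate: ln|y/(1-y)| = 88x + C₀.
Solve for y: y = 1/(1 + Ce^(-88x)).


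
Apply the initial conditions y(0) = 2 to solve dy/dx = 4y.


General solution of y' = 4y is y = Ce^(4x).
Apply y(0) = 2: C = 2.
Particular solution: y = 2e^(4x).


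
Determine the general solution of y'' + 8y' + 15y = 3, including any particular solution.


Characteristic roots of r² + 8r + 15 = 0 are -5, -3.
y_h = C₁e^(-5x) + C₂e^(-3x).
Constant forcing; try y_p = A. Then 15A = 3 ⇒ A = 1/5.
General solution: y = C₁e^(-5x) + C₂e^(-3x) + 1/5.


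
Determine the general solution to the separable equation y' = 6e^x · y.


Separate variables: dy/y = 6e^x dx.
Integrate: ln|y| = 6e^x + C₀.
Exponentiate: y = Ce^(6e^x).


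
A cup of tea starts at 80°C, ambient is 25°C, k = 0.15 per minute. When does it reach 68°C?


From T(t) = T_a + (T₀ - T_a)e^(-kt), set T(t) = 68:
(68 - 25) / (80 - 25) = e^(-0.15t), so t = -ln(0.782)/0.15 ≈ 1.6 minutes.


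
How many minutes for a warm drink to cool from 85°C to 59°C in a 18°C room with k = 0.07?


From T(t) = T_a + (T₀ - T_a)e^(-kt), set T(t) = 59:
(59 - 18) / (85 - 18) = e^(-0.07t), so t = -ln(0.612)/0.07 ≈ 7.0 minutes.


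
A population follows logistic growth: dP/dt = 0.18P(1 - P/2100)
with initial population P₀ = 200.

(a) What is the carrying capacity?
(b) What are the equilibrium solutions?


Logistic ODE dP/dt = 0.18P(1 - P/2100) has equilibria where dP/dt = 0, i.e. P = 0 or P = 2100.
The coefficient (1 - P/K) = 0 when P = K, identifying K = 2100 as the carrying capacity.
(a) K = 2100; (b) equilibria P = 0 and P = 2100.


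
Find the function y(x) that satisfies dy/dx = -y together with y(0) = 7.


General solution of y' = -y is y = Ce^(-x).
Apply y(0) = 7: C = 7.
Particular solution: y = 7e^(-x).


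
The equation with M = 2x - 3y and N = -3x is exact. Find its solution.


Check exactness: ∂M/∂y = -3 and ∂N/∂x = -3; equal, so the equation is exact.
Integrate M with respect to x (treating y as constant): ∫M dx = x^2 - 3xy + h(y).
Differentiate w.r.t. y and set equal to N: all terms match, so h'(y) = 0 and h is a constant absorbed into C.
General solution: x^2 - 3xy = C.


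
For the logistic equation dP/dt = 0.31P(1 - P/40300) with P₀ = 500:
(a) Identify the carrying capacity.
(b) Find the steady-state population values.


Logistic ODE dP/dt = 0.31P(1 - P/40300) has equilibria where dP/dt = 0, i.e. P = 0 or P = 40300.
The coefficient (1 - P/K) = 0 when P = K, identifying K = 40300 as the carrying capacity.
(a) K = 40300; (b) equilibria P = 0 and P = 40300.


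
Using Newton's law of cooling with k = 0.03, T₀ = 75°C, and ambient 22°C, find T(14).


Newton's law: dT/dt = -k(T - T_a) has solution T(t) = T_a + (T₀ - T_a)e^(-kt).
Plug in T_a = 22, T₀ = 75, k = 0.03, t = 14: T(14) = 22 + (53)e^(-0.42) ≈ 56.8°C.


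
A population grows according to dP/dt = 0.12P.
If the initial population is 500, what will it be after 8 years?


The ODE dP/dt = 0.12P has solution P(t) = P(0)e^(0.12t).
Substitute P(0) = 500 and t = 8: P(8) = 500 e^(0.96) ≈ 1306.


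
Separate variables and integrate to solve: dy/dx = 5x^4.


Integrate both sides with respect to x: y = ∫ 5x^4 dx = x^5 + C.


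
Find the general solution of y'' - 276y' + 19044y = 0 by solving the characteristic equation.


Characteristic equation: r² - 276r + 19044 = 0, i.e. (r - 138)² = 0.
Repeated root r = 138; include an x factor for the second linearly independent solution.
General solution: y = (C₁ + C₂x)e^(138x).


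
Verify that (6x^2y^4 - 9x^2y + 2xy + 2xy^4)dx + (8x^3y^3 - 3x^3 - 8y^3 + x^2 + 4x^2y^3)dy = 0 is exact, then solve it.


Check exactness: ∂M/∂y = 24x^2y^3 - 9x^2 + 2x + 8xy^3 and ∂N/∂x = 24x^2y^3 - 9x^2 + 2x + 8xy^3; equal, so the equation is exact.
Integrate M with respect to x (treating y as constant): ∫M dx = 2x^3y^4 - 3x^3y + x^2y + x^2y^4 + h(y).
Differentiate w.r.t. y and set equal to N: the x-dependent terms already match, leaving h'(y) = -8y^3. Integrate: h(y) = -2y^4.
So F(x,y) = 2x^3y^4 - 3x^3y - 2y^4 + x^2y + x^2y^4.
General solution: 2x^3y^4 - 3x^3y - 2y^4 + x^2y + x^2y^4 = C.


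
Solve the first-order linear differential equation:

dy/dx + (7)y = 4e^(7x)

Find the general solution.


P(x) = 7 ⇒ μ = e^(7x).
(μ y)' = 4e^(14x) ⇒ μ y = (4/14)e^(14x) + C.
Divide by μ: y = (2/7)e^(7x) + Ce^(-7x).


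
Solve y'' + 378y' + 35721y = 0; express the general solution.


Characteristic equation: r² + 378r + 35721 = 0, i.e. (r + 189)² = 0.
Repeated root r = -189; include an x factor for the second linearly independent solution.
General solution: y = (C₁ + C₂x)e^(-189x).


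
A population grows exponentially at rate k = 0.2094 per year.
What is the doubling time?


Exponential growth: P(t) = P₀ e^(0.2094t). Set P(t)/P₀ = 2: e^(0.2094t) = 2.
Solve: t = ln(2)/0.2094 ≈ 3.31 years.


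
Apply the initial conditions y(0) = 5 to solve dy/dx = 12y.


General solution of y' = 12y is y = Ce^(12x).
Apply y(0) = 5: C = 5.
Particular solution: y = 5e^(12x).


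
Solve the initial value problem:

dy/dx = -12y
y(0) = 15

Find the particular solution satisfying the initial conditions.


General solution of y' = -12y is y = Ce^(-12x).
Apply y(0) = 15: C = 15.
Particular solution: y = 15e^(-12x).


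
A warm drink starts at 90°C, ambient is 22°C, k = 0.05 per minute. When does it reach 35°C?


From T(t) = T_a + (T₀ - T_a)e^(-kt), set T(t) = 35:
(35 - 22) / (90 - 22) = e^(-0.05t), so t = -ln(0.191)/0.05 ≈ 33.1 minutes.


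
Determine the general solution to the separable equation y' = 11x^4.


Integrate both sides with respect to x: y = ∫ 11x^4 dx = (11/5)x^5 + C.


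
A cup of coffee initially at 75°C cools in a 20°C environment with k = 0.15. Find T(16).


Newton's law: dT/dt = -k(T - T_a) has solution T(t) = T_a + (T₀ - T_a)e^(-kt).
Plug in T_a = 20, T₀ = 75, k = 0.15, t = 16: T(16) = 20 + (55)e^(-2.40) ≈ 25.0°C.


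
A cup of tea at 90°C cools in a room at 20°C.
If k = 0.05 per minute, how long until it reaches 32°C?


From T(t) = T_a + (T₀ - T_a)e^(-kt), set T(t) = 32:
(32 - 20) / (90 - 20) = e^(-0.05t), so t = -ln(0.171)/0.05 ≈ 35.3 minutes.


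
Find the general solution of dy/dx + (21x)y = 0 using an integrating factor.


P(x) = 21x ⇒ μ = e^((21/2)x²).
Q(x) = 0 so μ y is constant: y = Ce^(-(21/2)x²).


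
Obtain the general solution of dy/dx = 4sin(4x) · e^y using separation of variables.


Separate: e^(-y) dy = 4sin(4x) dx.
Integrate: -e^(-y) = -cos(4x) + C₀.
Rearrange: e^(-y) = cos(4x) + C.


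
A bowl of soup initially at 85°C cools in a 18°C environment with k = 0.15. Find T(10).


Newton's law: dT/dt = -k(T - T_a) has solution T(t) = T_a + (T₀ - T_a)e^(-kt).
Plug in T_a = 18, T₀ = 85, k = 0.15, t = 10: T(10) = 18 + (67)e^(-1.50) ≈ 32.9°C.


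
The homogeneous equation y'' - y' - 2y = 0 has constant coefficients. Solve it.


Characteristic equation: r² - r - 2 = 0.
Factor: (r - 2)(r + 1) = 0 ⇒ r = 2, -1 (distinct real).
General solution: y = C₁e^(2x) + C₂e^(-x).


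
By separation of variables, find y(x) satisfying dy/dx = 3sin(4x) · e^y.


Separate: e^(-y) dy = 3sin(4x) dx.
Integrate: -e^(-y) = -(3/4)cos(4x) + C₀.
Rearrange: e^(-y) = (3/4)cos(4x) + C.


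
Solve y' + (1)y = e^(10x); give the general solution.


P(x) = 1 ⇒ μ = e^(x).
(μ y)' = e^(11x) ⇒ μ y = e^(11x)/11 + C.
Divide by μ: y = (1/11)e^(10x) + Ce^(-x).


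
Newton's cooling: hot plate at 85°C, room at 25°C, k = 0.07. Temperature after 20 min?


Newton's law: dT/dt = -k(T - T_a) has solution T(t) = T_a + (T₀ - T_a)e^(-kt).
Plug in T_a = 25, T₀ = 85, k = 0.07, t = 20: T(20) = 25 + (60)e^(-1.40) ≈ 39.8°C.


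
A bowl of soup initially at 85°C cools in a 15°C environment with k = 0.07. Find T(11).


Newton's law: dT/dt = -k(T - T_a) has solution T(t) = T_a + (T₀ - T_a)e^(-kt).
Plug in T_a = 15, T₀ = 85, k = 0.07, t = 11: T(11) = 15 + (70)e^(-0.77) ≈ 47.4°C.


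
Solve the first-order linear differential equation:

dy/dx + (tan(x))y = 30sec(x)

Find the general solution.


P(x) = tan(x) ⇒ μ = e^(∫tan(x)dx) = sec(x).
(sec(x) y)' = 30sec²(x) ⇒ sec(x) y = 30tan(x) + C.
Multiply by cos(x): y = 30sin(x) + C·cos(x).


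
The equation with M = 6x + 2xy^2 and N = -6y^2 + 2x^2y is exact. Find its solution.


Check exactness: ∂M/∂y = 4xy and ∂N/∂x = 4xy; equal, so the equation is exact.
Integrate M with respect to x (treating y as constant): ∫M dx = 3x^2 + x^2y^2 + h(y).
Differentiate w.r.t. y and set equal to N: the x-dependent terms already match, leaving h'(y) = -6y^2. Integrate: h(y) = -2y^3.
So F(x,y) = 3x^2 - 2y^3 + x^2y^2.
General solution: 3x^2 - 2y^3 + x^2y^2 = C.


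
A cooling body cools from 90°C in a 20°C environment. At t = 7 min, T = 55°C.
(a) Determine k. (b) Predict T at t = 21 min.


Newton's law: T(t) = T_a + (T₀ - T_a)e^(-kt).
(a) Use T(7) = 55: (55 - 20)/(90 - 20) = e^(-k·7), so k = -ln(0.500)/7 ≈ 0.0990.
(b) Apply k to t = 21: T(21) = 20 + (70)e^(-2.079) ≈ 28.8°C.


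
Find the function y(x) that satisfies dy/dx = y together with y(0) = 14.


General solution of y' = y is y = Ce^(x).
Apply y(0) = 14: C = 14.
Particular solution: y = 14e^(x).


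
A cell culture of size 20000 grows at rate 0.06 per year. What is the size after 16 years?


The ODE dP/dt = 0.06P has solution P(t) = P(0)e^(0.06t).
Substitute P(0) = 20000 and t = 16: P(16) = 20000 e^(0.96) ≈ 52234.


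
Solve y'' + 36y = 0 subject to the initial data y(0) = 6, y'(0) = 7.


Characteristic roots of r² + 36 = 0 are ±6i, so y = C₁cos(6x) + C₂sin(6x).
Apply y(0) = 6: C₁ = 6. Differentiate and apply y'(0) = 7: 6·C₂ = 7, so C₂ = 7/6.
Particular solution: y = 6cos(6x) + (7/6)sin(6x).


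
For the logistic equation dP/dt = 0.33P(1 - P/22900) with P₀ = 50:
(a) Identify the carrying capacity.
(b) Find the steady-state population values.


Logistic ODE dP/dt = 0.33P(1 - P/22900) has equilibria where dP/dt = 0, i.e. P = 0 or P = 22900.
The coefficient (1 - P/K) = 0 when P = K, identifying K = 22900 as the carrying capacity.
(a) K = 22900; (b) equilibria P = 0 and P = 22900.


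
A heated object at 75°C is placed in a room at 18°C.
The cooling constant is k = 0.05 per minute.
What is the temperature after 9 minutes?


Newton's law: dT/dt = -k(T - T_a) has solution T(t) = T_a + (T₀ - T_a)e^(-kt).
Plug in T_a = 18, T₀ = 75, k = 0.05, t = 9: T(9) = 18 + (57)e^(-0.45) ≈ 54.3°C.


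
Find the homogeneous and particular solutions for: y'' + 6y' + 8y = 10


Characteristic roots of r² + 6r + 8 = 0 are -4, -2.
y_h = C₁e^(-4x) + C₂e^(-2x).
Constant forcing; try y_p = A. Then 8A = 10 ⇒ A = 5/4.
General solution: y = C₁e^(-4x) + C₂e^(-2x) + 5/4.


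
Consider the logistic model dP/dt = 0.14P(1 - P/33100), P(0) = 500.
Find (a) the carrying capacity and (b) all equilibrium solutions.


Logistic ODE dP/dt = 0.14P(1 - P/33100) has equilibria where dP/dt = 0, i.e. P = 0 or P = 33100.
The coefficient (1 - P/K) = 0 when P = K, identifying K = 33100 as the carrying capacity.
(a) K = 33100; (b) equilibria P = 0 and P = 33100.


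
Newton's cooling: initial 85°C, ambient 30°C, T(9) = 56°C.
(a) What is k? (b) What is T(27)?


Newton's law: T(t) = T_a + (T₀ - T_a)e^(-kt).
(a) Use T(9) = 56: (56 - 30)/(85 - 30) = e^(-k·9), so k = -ln(0.473)/9 ≈ 0.0832.
(b) Apply k to t = 27: T(27) = 30 + (55)e^(-2.248) ≈ 35.8°C.


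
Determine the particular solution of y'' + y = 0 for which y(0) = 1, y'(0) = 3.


Characteristic roots of r² + 1 = 0 are ±1i, so y = C₁cos(x) + C₂sin(x).
Apply y(0) = 1: C₁ = 1. Differentiate and apply y'(0) = 3: 1·C₂ = 3, so C₂ = 3.
Particular solution: y = cos(x) + 3sin(x).


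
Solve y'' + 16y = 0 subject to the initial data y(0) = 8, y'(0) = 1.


Characteristic roots of r² + 16 = 0 are ±4i, so y = C₁cos(4x) + C₂sin(4x).
Apply y(0) = 8: C₁ = 8. Differentiate and apply y'(0) = 1: 4·C₂ = 1, so C₂ = 1/4.
Particular solution: y = 8cos(4x) + (1/4)sin(4x).


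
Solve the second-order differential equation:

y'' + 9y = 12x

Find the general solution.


Homogeneous: r² + 9 = 0 ⇒ r = ±3i, y_h = C₁cos(3x) + C₂sin(3x).
Polynomial forcing; try y_p = Ax + B. Then y_p'' + 9 y_p = 9(Ax + B) = 12x, so B = 0 and A = 4/3.
General solution: y = C₁cos(3x) + C₂sin(3x) + (4/3)x.


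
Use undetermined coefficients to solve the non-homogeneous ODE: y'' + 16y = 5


Homogeneous part: r² + 16 = 0 ⇒ r = ±4i, so y_h = C₁cos(4x) + C₂sin(4x).
Try constant y_p = A; plug in: 16A = 5 ⇒ A = 5/16.
General solution: y = C₁cos(4x) + C₂sin(4x) + 5/16.


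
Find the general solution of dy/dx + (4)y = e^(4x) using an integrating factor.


P(x) = 4 ⇒ μ = e^(4x).
(μ y)' = e^(8x) ⇒ μ y = (1/8)e^(8x) + C.
Divide by μ: y = (1/8)e^(4x) + Ce^(-4x).


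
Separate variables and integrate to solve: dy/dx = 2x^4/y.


Separate variables: y dy = 2x^4 dx.
Integrate both sides: y²/2 = (2/5)x^5 + C₀.
Multiply by 2: y² = (4/5)x^5 + C.


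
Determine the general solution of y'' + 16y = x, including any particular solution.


Homogeneous: r² + 16 = 0 ⇒ r = ±4i, y_h = C₁cos(4x) + C₂sin(4x).
Polynomial forcing; try y_p = Ax + B. Then y_p'' + 16 y_p = 16(Ax + B) = x, so B = 0 and A = 1/16.
General solution: y = C₁cos(4x) + C₂sin(4x) + (1/16)x.


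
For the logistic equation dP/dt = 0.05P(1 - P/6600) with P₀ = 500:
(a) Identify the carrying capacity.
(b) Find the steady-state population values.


Logistic ODE dP/dt = 0.05P(1 - P/6600) has equilibria where dP/dt = 0, i.e. P = 0 or P = 6600.
The coefficient (1 - P/K) = 0 when P = K, identifying K = 6600 as the carrying capacity.
(a) K = 6600; (b) equilibria P = 0 and P = 6600.


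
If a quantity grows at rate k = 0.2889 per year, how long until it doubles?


Exponential growth: P(t) = P₀ e^(0.2889t). Set P(t)/P₀ = 2: e^(0.2889t) = 2.
Solve: t = ln(2)/0.2889 ≈ 2.40 years.


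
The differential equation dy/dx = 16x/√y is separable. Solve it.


Separate: √y dy = 16x dx.
Integrate: (2/3)y^(3/2) = 8x² + C.


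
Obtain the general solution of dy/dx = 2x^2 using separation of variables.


Integrate both sides with respect to x: y = ∫ 2x^2 dx = (2/3)x^3 + C.


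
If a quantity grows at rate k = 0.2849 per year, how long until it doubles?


Exponential growth: P(t) = P₀ e^(0.2849t). Set P(t)/P₀ = 2: e^(0.2849t) = 2.
Solve: t = ln(2)/0.2849 ≈ 2.43 years.


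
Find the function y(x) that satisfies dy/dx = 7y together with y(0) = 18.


General solution of y' = 7y is y = Ce^(7x).
Apply y(0) = 18: C = 18.
Particular solution: y = 18e^(7x).


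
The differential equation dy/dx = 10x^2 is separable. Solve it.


Integrate both sides with respect to x: y = ∫ 10x^2 dx = (10/3)x^3 + C.


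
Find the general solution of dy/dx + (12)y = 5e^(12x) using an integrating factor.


P(x) = 12 ⇒ μ = e^(12x).
(μ y)' = 5e^(24x) ⇒ μ y = (5/24)e^(24x) + C.
Divide by μ: y = (5/24)e^(12x) + Ce^(-12x).


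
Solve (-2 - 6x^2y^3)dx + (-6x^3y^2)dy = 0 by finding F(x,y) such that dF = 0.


Check exactness: ∂M/∂y = -18x^2y^2 and ∂N/∂x = -18x^2y^2; equal, so the equation is exact.
Integrate M with respect to x (treating y as constant): ∫M dx = -2x - 2x^3y^3 + h(y).
Differentiate w.r.t. y and set equal to N: all terms match, so h'(y) = 0 and h is a constant absorbed into C.
General solution: -2x - 2x^3y^3 = C.


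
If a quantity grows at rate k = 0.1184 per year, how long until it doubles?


Exponential growth: P(t) = P₀ e^(0.1184t). Set P(t)/P₀ = 2: e^(0.1184t) = 2.
Solve: t = ln(2)/0.1184 ≈ 5.85 years.


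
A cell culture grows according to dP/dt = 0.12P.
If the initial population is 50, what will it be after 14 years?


The ODE dP/dt = 0.12P has solution P(t) = P(0)e^(0.12t).
Substitute P(0) = 50 and t = 14: P(14) = 50 e^(1.68) ≈ 268.


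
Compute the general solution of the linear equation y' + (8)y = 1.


P(x) = 8, Q(x) = 1; integrating factor μ = e^(8x).
(μ y)' = e^(8x) ⇒ μ y = (1/8)e^(8x) + C.
Divide by μ: y = 1/8 + Ce^(-8x).


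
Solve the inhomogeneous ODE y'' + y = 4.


Homogeneous part: r² + 1 = 0 ⇒ r = ±1i, so y_h = C₁cos(x) + C₂sin(x).
Try constant y_p = A; plug in: 1A = 4 ⇒ A = 4.
General solution: y = C₁cos(x) + C₂sin(x) + 4.


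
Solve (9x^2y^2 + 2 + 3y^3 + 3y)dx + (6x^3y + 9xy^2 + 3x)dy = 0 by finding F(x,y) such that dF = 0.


Check exactness: ∂M/∂y = 18x^2y + 9y^2 + 3 and ∂N/∂x = 18x^2y + 9y^2 + 3; equal, so the equation is exact.
Integrate M with respect to x (treating y as constant): ∫M dx = 3x^3y^2 + 2x + 3xy^3 + 3xy + h(y).
Differentiate w.r.t. y and set equal to N: all terms match, so h'(y) = 0 and h is a constant absorbed into C.
General solution: 3x^3y^2 + 2x + 3xy^3 + 3xy = C.


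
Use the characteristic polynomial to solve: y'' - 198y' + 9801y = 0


Characteristic equation: r² - 198r + 9801 = 0, i.e. (r - 99)² = 0.
Repeated root r = 99; include an x factor for the second linearly independent solution.
General solution: y = (C₁ + C₂x)e^(99x).


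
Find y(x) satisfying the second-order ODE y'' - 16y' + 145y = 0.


Characteristic equation: r² - 16r + 145 = 0.
Discriminant is negative; roots r = 8 ± 9i (complex conjugate pair).
General solution uses e^(α x)(C₁ cos(β x) + C₂ sin(β x)): y = e^(8x)(C₁cos(9x) + C₂sin(9x)).


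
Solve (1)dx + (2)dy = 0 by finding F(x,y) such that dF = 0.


Check exactness: ∂M/∂y = 0 and ∂N/∂x = 0; equal, so the equation is exact.
Integrate M with respect to x (treating y as constant): ∫M dx = x + h(y).
Differentiate w.r.t. y and set equal to N: the x-dependent terms already match, leaving h'(y) = 2. Integrate: h(y) = 2y.
So F(x,y) = 2y + x.
General solution: 2y + x = C.


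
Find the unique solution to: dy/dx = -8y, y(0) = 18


General solution of y' = -8y is y = Ce^(-8x).
Apply y(0) = 18: C = 18.
Particular solution: y = 18e^(-8x).


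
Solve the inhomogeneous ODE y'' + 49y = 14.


Homogeneous part: r² + 49 = 0 ⇒ r = ±7i, so y_h = C₁cos(7x) + C₂sin(7x).
Try constant y_p = A; plug in: 49A = 14 ⇒ A = 2/7.
General solution: y = C₁cos(7x) + C₂sin(7x) + 2/7.
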